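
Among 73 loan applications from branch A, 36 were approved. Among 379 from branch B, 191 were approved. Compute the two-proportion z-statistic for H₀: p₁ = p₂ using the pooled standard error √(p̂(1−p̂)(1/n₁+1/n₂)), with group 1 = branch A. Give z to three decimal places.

p̂₁ = 36/73 = 0.49315, p̂₂ = 191/379 = 0.50396.
Pooled p̂ = (36+191)/(73+379) = 227/452 = 0.50221.
Pooled SE = √[0.2499951·0.01633715] ≈ 0.063908.
z = (p̂₁ − p̂₂)/SE = (0.49315 − 0.50396)/0.063908 = -0.01081/0.063908 = -0.169.

z = -0.169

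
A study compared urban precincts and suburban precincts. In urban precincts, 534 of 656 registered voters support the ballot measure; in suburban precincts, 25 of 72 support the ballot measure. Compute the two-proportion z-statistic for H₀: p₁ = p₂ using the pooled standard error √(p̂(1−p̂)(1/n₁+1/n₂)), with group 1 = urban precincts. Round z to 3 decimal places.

z = 8.906

p̂₁ = 534/656 = 0.81402, p̂₂ = 25/72 = 0.34722.
Pooling: p̂ = 559/728 = 0.76786.
SE = √[p̂(1−p̂)(1/n₁+1/n₂)] = √[0.76786·0.23214·(1/656+1/72)] ≈ 0.052416.
z = (p̂₁ − p̂₂)/SE = (0.81402 − 0.34722)/0.052416 = 0.46680/0.052416 = 8.906.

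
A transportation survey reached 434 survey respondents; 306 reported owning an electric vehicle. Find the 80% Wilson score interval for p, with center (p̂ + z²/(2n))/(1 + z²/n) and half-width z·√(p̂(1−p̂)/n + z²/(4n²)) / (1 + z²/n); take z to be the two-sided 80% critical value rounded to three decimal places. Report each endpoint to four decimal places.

(0.6763, 0.7323)

p̂ = 306/434 = 0.70507; z = 1.282, so z² = 1.643524.
Denominator 1 + z²/n = 1 + 1.643524/434 = 1.003787.
Adjusted center: (0.70507 + z²/(2n))/1.003787 = 0.70430.
Radicand: p̂(1−p̂)/n + z²/(4n²) = 0.000479140 + 0.000002181 = 0.000481321.
Half-width = z·√(radicand)/denom = 1.282·0.021939/1.003787 = 0.02802.
Interval: 0.70430 ± 0.02802 → (0.6763, 0.7323).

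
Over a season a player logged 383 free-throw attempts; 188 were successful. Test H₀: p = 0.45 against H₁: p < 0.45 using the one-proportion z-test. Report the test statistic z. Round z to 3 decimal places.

z = 1.607

With x = 188 successes in n = 383, p̂ = 0.49086.
Null standard error: √(0.45·0.55/383) = √0.000646214 = 0.025421.
z = (0.49086 − 0.45)/0.025421 = 0.04086/0.025421 = 1.607.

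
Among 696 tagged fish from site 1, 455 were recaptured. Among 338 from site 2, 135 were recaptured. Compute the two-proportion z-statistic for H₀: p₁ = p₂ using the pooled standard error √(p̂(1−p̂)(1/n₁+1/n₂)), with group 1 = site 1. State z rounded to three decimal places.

z = 7.750

Sample proportions: p̂₁ = 455/696 = 0.65374 and p̂₂ = 135/338 = 0.39941.
Pooling: p̂ = 590/1034 = 0.57060.
Pooled SE = √[0.2450157·0.00439536] ≈ 0.032817.
z = 0.25433/0.032817 = 7.750.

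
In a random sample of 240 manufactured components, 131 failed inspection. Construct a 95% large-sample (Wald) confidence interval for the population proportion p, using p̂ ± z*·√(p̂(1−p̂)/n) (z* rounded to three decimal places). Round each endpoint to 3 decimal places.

p̂ = 131/240 = 0.54583.
SE(p̂) = √(0.54583·0.45417/240) = 0.032139.
For 95% confidence, z* = 1.960.
Margin of error: 1.960 × 0.032139 = 0.06299.
So the interval runs from 0.483 to 0.609.

(0.483, 0.609)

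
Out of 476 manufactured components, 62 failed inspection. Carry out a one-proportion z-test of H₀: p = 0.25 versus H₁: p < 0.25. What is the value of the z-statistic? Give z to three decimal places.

z = -6.034

p̂ = 62/476 = 0.13025.
SE₀ = √(0.25·0.75/476) = 0.019847.
z = (0.13025 − 0.25)/0.019847 = -0.11975/0.019847 = -6.034.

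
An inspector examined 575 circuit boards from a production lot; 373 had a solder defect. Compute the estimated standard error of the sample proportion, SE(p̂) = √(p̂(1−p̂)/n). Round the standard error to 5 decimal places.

SE = 0.01991

p̂ = 373/575 = 0.64870.
p̂(1−p̂) = 0.64870·0.35130 = 0.227888.
SE = √(0.227888/575) = √0.000396327 = 0.01991.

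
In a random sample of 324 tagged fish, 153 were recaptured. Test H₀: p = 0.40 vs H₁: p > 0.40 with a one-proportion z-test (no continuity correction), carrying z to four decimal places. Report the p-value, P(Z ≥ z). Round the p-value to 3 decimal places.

p-value = 0.004

Sample proportion p̂ = 153/324 = 0.47222.
Under H₀, SE = √(p₀(1−p₀)/n) = √(0.40·0.60/324) = √0.000740741 = 0.027217.
Test statistic (full precision, shown to 4 dp): z = (153/324 − 0.40)/SE₀ ≈ 2.6536.
From the standard normal, P(Z ≥ z) = 0.004.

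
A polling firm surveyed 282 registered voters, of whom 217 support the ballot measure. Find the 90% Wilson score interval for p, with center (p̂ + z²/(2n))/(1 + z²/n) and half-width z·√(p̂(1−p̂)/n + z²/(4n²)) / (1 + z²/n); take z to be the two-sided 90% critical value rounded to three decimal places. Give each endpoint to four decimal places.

p̂ = 217/282 = 0.76950; z = 1.645, so z² = 2.706025.
Denominator 1 + z²/n = 1 + 2.706025/282 = 1.009596.
Adjusted center: (0.76950 + z²/(2n))/1.009596 = 0.76694.
Radicand: p̂(1−p̂)/n + z²/(4n²) = 0.000628964 + 0.000008507 = 0.000637471.
Half-width = z·√(radicand)/denom = 1.645·0.025248/1.009596 = 0.04114.
CI: 0.76694 ± 0.04114 = (0.7258, 0.8081).

(0.7258, 0.8081)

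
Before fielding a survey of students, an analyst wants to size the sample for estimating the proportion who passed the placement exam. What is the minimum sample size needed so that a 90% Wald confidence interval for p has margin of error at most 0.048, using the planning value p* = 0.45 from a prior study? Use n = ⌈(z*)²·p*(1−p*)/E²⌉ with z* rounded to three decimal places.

n = 291

The 90% critical value is z* = 1.645.
p*(1−p*) = 0.2475.
(z*)²·p*(1−p*)/E² = 2.706025·0.2475/0.002304 = 290.686.
⌈290.686⌉ = 291.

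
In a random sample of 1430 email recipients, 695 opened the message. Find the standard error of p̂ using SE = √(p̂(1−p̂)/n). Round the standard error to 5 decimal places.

SE = 0.01322

With x = 695 successes in n = 1430, p̂ = 0.48601.
p̂(1−p̂) = 0.48601·0.51399 = 0.249804.
SE = √(0.249804/1430) = √0.000174688 = 0.01322.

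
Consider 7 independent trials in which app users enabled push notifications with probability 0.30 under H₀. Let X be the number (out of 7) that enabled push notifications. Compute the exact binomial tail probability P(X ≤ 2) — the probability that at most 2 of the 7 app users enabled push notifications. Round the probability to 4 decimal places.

P = 0.6471

X ~ Binomial(n=7, p=0.30).
P(X ≤ 2) = C(7,0)·0.30^0·0.70^7 + C(7,1)·0.30^1·0.70^6 + C(7,2)·0.30^2·0.70^5.
= 0.082354 + 0.247063 + 0.317652 = 0.6471.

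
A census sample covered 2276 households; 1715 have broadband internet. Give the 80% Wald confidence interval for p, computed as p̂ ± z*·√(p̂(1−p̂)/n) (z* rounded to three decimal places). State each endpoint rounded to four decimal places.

Sample proportion p̂ = 1715/2276 = 0.75351.
Standard error of p̂: √(0.185730/2276) = √0.000081604 = 0.009033.
z* = 1.282 at the 80% level.
Margin of error: 1.282 × 0.009033 = 0.01158.
Interval: 0.75351 ± 0.01158 → (0.7419, 0.7651).

(0.7419, 0.7651)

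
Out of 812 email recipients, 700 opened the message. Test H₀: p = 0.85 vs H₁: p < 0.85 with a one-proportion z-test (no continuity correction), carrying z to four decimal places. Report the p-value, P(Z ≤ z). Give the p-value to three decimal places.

Sample proportion p̂ = 700/812 = 0.86207.
SE₀ = √(0.85·0.15/812) = 0.012531.
z = (p̂ − p₀)/SE = (700/812 − 0.85)/0.012531 ≈ 0.9631.
From the standard normal, P(Z ≤ z) = 0.832.

p-value = 0.832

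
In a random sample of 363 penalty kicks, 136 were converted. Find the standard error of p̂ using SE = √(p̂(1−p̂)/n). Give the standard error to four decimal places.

The sample proportion is 136/363 = 0.37466.
p̂(1−p̂) = 0.234290.
SE = √(0.234290/363) = 0.0254.

SE = 0.0254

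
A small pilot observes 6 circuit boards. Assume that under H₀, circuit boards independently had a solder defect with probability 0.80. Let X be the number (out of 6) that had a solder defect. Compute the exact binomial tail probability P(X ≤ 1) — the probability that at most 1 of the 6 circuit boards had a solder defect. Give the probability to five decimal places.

X ~ Binomial(n=6, p=0.80).
P(X ≤ 1) = C(6,0)·0.80^0·0.20^6 + C(6,1)·0.80^1·0.20^5.
= 0.000064 + 0.001536 = 0.00160.

P = 0.00160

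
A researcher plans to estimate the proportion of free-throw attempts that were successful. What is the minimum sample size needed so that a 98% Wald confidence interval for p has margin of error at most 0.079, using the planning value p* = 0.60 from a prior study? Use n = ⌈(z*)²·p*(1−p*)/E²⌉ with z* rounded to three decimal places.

n = 209

z* = 2.326 at the 98% level.
p*(1−p*) = 0.60·0.40 = 0.2400.
(z*)²·p*(1−p*)/E² = 5.410276·0.2400/0.006241 = 208.054.
Rounding up, n = 209.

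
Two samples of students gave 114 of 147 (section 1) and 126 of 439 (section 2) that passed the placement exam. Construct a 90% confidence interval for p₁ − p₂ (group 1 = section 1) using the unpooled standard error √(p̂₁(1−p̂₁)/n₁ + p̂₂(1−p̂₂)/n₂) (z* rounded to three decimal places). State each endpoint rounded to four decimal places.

p̂₁ = 114/147 = 0.77551, p̂₂ = 126/439 = 0.28702; p̂₁ − p̂₂ = 0.48849.
SE = √(0.001184314 + 0.000466145) = √0.001650459 = 0.040626.
For 90% confidence, z* = 1.645. Margin of error = 0.06683.
So the interval runs from 0.4217 to 0.5553.

(0.4217, 0.5553)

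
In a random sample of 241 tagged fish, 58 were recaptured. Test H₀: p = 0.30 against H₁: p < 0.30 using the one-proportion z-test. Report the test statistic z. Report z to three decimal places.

z = -2.010

The sample proportion is 58/241 = 0.24066.
Under H₀, SE = √(p₀(1−p₀)/n) = √(0.30·0.70/241) = √0.000871369 = 0.029519.
z = (p̂ − p₀)/SE = (0.24066 − 0.30)/0.029519 = -2.010.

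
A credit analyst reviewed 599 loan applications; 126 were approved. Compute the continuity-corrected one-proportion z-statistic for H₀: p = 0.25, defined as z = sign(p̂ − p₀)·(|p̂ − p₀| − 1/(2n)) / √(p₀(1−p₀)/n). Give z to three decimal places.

The sample proportion is 126/599 = 0.21035. p̂ − p₀ = -0.039649.
1/(2n) = 0.000835.
Corrected numerator: |-0.039649| − 0.000835 = 0.038814.
Null standard error: √(0.25·0.75/599) = √0.000313022 = 0.017692.
z = (−)0.038814/0.017692 = -2.194.

z = -2.194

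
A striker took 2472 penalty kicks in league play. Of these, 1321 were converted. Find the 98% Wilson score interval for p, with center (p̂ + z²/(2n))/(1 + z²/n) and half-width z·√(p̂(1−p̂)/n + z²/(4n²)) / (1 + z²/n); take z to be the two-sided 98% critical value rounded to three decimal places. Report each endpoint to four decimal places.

Here p̂ = 1321/2472 = 0.53439 and z = 2.326 (z² = 5.410276).
Denominator 1 + z²/n = 1 + 5.410276/2472 = 1.002189.
Center = (0.53439 + 0.001094)/1.002189 = 0.53431.
Radicand: p̂(1−p̂)/n + z²/(4n²) = 0.000100654 + 0.000000221 = 0.000100875.
Half-width = z·√(radicand)/denom = 2.326·0.010044/1.002189 = 0.02331.
CI: 0.53431 ± 0.02331 = (0.5110, 0.5576).

(0.5110, 0.5576)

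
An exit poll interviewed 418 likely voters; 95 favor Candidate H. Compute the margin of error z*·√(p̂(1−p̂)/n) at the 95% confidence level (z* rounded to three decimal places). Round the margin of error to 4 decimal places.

ME = 0.0402

With x = 95 successes in n = 418, p̂ = 0.22727.
SE(p̂) = √(0.22727·0.77273/418) = 0.020497.
The 95% critical value is z* = 1.960.
Margin of error = z*·SE = 1.960 × 0.020497 = 0.0402.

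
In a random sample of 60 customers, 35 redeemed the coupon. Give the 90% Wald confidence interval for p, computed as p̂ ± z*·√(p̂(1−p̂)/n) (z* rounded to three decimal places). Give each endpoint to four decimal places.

(0.4786, 0.6880)

Sample proportion p̂ = 35/60 = 0.58333.
SE = √(p̂(1−p̂)/n) = √(0.243056/60) = 0.063647.
z* = 1.645 at the 90% level.
Margin of error: 1.645 × 0.063647 = 0.10470.
Interval: 0.58333 ± 0.10470 → (0.4786, 0.6880).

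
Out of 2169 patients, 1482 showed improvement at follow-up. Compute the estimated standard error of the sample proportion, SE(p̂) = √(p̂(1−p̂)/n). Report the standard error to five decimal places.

Sample proportion p̂ = 1482/2169 = 0.68326.
p̂(1−p̂) = 0.216416.
Dividing by n and taking the root: √0.000099777 = 0.00999.

SE = 0.00999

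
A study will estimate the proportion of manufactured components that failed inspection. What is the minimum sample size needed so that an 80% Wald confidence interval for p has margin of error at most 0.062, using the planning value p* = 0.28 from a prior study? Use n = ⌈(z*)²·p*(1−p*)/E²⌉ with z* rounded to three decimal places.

n = 87

The 80% critical value is z* = 1.282.
p*(1−p*) = 0.28·0.72 = 0.2016.
Required n before rounding: 1.643524 × 0.2016 / 0.062² = 86.195.
Rounding up, n = 87.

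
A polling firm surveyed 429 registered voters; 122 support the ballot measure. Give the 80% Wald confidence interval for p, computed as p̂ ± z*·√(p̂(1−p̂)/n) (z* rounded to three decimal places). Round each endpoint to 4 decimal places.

(0.2565, 0.3123)

The sample proportion is 122/429 = 0.28438.
SE(p̂) = √(0.28438·0.71562/429) = 0.021780.
For 80% confidence, z* = 1.282.
Margin = 1.282·0.021780 = 0.02792.
CI: 0.28438 ± 0.02792 = (0.2565, 0.3123).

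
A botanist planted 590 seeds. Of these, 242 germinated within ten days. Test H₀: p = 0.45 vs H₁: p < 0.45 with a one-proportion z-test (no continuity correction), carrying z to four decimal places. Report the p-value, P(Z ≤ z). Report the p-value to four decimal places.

p-value = 0.0259

p̂ = 242/590 = 0.41017.
SE₀ = √(0.45·0.55/590) = 0.020481.
Test statistic (full precision, shown to 4 dp): z = (242/590 − 0.45)/SE₀ ≈ -1.9447.
From the standard normal, P(Z ≤ z) = 0.0259.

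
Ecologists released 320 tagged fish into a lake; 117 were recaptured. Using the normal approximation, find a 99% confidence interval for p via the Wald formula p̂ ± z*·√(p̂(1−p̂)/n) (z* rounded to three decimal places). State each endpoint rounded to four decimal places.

p̂ = 117/320 = 0.36562.
SE = √(p̂(1−p̂)/n) = √(0.231943/320) = 0.026923.
For 99% confidence, z* = 2.576.
Margin of error: 2.576 × 0.026923 = 0.06935.
Interval: 0.36562 ± 0.06935 → (0.2963, 0.4350).

(0.2963, 0.4350)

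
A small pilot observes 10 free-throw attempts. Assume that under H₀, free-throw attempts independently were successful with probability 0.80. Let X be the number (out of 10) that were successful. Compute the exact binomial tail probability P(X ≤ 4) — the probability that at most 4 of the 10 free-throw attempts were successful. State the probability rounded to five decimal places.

P = 0.00637

X ~ Binomial(n=10, p=0.80).
P(X ≤ 4) = Σ_{j=0}^{4} C(10,j)·0.80^j·0.20^{10−j}.
= 0.000000 + 0.000004 + 0.000074 + 0.000786 + 0.005505 = 0.00637.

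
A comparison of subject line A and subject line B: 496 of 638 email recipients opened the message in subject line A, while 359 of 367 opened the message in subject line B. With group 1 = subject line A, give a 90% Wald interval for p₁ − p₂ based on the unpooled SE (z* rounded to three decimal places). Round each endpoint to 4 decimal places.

(-0.2306, -0.1709)

p̂₁ = 0.77743, p̂₂ = 0.97820, so the observed difference is -0.20077.
Unpooled SE = √(p̂₁(1−p̂₁)/n₁ + p̂₂(1−p̂₂)/n₂) = √(0.000271211 + 0.000058101) = 0.018147.
The 90% critical value is z* = 1.645. Margin of error = 0.02985.
So the interval runs from -0.2306 to -0.1709.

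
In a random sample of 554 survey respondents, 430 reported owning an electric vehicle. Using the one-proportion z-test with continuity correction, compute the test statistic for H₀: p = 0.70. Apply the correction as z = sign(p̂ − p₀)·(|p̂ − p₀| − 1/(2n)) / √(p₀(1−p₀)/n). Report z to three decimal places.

z = 3.866

Sample proportion p̂ = 430/554 = 0.77617. p̂ − p₀ = 0.076173.
Continuity correction 1/(2n) = 1/1108 = 0.000903.
Corrected numerator: |0.076173| − 0.000903 = 0.075270.
SE₀ = √(0.70·0.30/554) = 0.019469.
z = +0.075270/0.019469 = 3.866.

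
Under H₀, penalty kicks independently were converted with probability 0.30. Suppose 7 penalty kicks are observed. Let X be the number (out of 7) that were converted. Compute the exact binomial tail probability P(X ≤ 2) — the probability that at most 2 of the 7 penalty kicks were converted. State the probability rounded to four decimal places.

P = 0.6471

X is binomial with n = 7 and p = 0.30.
P(X ≤ 2) = C(7,0)·0.30^0·0.70^7 + C(7,1)·0.30^1·0.70^6 + C(7,2)·0.30^2·0.70^5.
= 0.082354 + 0.247063 + 0.317652 = 0.6471.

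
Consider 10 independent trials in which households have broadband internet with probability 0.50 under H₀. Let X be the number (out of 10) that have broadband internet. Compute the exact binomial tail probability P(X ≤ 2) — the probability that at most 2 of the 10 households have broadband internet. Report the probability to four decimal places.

P = 0.0547

X ~ Binomial(n=10, p=0.50).
P(X ≤ 2) = C(10,0)·0.50^0·0.50^10 + C(10,1)·0.50^1·0.50^9 + C(10,2)·0.50^2·0.50^8.
= 0.000977 + 0.009766 + 0.043945 = 0.0547.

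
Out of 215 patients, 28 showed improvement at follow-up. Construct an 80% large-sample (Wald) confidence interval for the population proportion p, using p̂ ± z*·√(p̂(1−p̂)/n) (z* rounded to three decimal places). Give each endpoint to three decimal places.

Sample proportion p̂ = 28/215 = 0.13023.
Standard error of p̂: √(0.113272/215) = √0.000526847 = 0.022953.
The 80% critical value is z* = 1.282.
Margin = 1.282·0.022953 = 0.02943.
So the interval runs from 0.101 to 0.160.

(0.101, 0.160)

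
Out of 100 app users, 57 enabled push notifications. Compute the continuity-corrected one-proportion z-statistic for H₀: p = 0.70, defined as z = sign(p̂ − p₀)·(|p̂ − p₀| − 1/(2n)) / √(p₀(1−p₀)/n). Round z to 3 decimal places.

z = -2.728

p̂ = 57/100 = 0.57000. p̂ − p₀ = -0.130000.
Continuity correction 1/(2n) = 1/200 = 0.005000.
Corrected numerator: |-0.130000| − 0.005000 = 0.125000.
Under H₀, SE = √(p₀(1−p₀)/n) = √(0.70·0.30/100) = √0.002100000 = 0.045826.
z = −0.125000/0.045826 = -2.728.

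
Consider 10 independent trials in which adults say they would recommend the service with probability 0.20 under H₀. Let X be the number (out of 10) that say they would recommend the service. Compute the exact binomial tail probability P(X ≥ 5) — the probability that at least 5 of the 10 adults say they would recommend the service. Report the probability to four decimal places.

P = 0.0328

X ~ Binomial(n=10, p=0.20).
P(X ≥ 5) = Σ_{j=5}^{10} C(10,j)·0.20^j·0.80^{10−j}.
= 0.026424 + 0.005505 + 0.000786 + 0.000074 + 0.000004 + 0.000000 = 0.0328.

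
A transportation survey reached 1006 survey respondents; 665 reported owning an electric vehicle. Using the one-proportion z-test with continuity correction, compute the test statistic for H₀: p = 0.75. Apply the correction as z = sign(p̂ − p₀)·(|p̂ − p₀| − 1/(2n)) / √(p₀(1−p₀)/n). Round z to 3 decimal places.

z = -6.480

Sample proportion p̂ = 665/1006 = 0.66103. p̂ − p₀ = -0.088966.
Continuity correction 1/(2n) = 1/2012 = 0.000497.
Corrected numerator: |-0.088966| − 0.000497 = 0.088469.
Under H₀, SE = √(p₀(1−p₀)/n) = √(0.75·0.25/1006) = √0.000186382 = 0.013652.
z = (−)0.088469/0.013652 = -6.480.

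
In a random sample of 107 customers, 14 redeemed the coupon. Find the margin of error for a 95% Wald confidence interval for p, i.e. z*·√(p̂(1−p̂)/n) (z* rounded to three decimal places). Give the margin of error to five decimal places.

ME = 0.06390

The sample proportion is 14/107 = 0.13084.
Standard error of p̂: √(0.113722/107) = √0.001062820 = 0.032601.
For 95% confidence, z* = 1.960.
Margin of error = z*·SE = 1.960 × 0.032601 = 0.06390.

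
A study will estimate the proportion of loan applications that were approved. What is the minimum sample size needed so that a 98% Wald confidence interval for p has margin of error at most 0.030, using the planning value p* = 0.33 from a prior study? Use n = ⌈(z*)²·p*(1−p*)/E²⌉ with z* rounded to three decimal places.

n = 1330

The 98% critical value is z* = 2.326.
p*(1−p*) = 0.2211.
Required n before rounding: 5.410276 × 0.2211 / 0.030² = 1329.124.
Rounding up, n = 1330.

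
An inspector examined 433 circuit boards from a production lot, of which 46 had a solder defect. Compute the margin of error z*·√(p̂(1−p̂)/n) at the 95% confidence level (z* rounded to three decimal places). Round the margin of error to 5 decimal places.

The sample proportion is 46/433 = 0.10624.
Standard error of p̂: √(0.094950/433) = √0.000219283 = 0.014808.
For 95% confidence, z* = 1.960.
ME = 1.960·0.014808 = 0.02902.

ME = 0.02902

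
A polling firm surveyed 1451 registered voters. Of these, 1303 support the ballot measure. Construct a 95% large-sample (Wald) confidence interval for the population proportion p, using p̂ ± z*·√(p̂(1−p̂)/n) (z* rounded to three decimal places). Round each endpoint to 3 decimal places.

(0.882, 0.914)

p̂ = 1303/1451 = 0.89800.
SE = √(p̂(1−p̂)/n) = √(0.091595/1451) = 0.007945.
The 95% critical value is z* = 1.960.
Margin of error: 1.960 × 0.007945 = 0.01557.
Interval: 0.89800 ± 0.01557 → (0.882, 0.914).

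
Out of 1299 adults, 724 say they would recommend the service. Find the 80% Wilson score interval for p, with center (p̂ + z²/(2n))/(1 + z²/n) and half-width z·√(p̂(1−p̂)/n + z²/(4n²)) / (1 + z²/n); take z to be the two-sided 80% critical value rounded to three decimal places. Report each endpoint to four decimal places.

p̂ = 724/1299 = 0.55735; z = 1.282, so z² = 1.643524.
Denominator 1 + z²/n = 1 + 1.643524/1299 = 1.001265.
Center = (0.55735 + 0.000633)/1.001265 = 0.55728.
Radicand: p̂(1−p̂)/n + z²/(4n²) = 0.000189924 + 0.000000243 = 0.000190167.
Half-width = 1.282·√0.000190167/1.001265 = 0.01766.
CI: 0.55728 ± 0.01766 = (0.5396, 0.5749).

(0.5396, 0.5749)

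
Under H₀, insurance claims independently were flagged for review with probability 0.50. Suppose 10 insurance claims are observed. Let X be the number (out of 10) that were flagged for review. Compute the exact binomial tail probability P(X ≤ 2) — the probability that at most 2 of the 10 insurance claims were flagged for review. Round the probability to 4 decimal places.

X is binomial with n = 10 and p = 0.50.
P(X ≤ 2) = C(10,0)·0.50^0·0.50^10 + C(10,1)·0.50^1·0.50^9 + C(10,2)·0.50^2·0.50^8.
= 0.000977 + 0.009766 + 0.043945 = 0.0547.

P = 0.0547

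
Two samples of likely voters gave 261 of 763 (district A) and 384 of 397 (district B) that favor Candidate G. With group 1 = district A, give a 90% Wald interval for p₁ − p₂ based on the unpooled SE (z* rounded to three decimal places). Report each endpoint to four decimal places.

p̂₁ = 0.34207, p̂₂ = 0.96725, so the observed difference is -0.62518.
SE = √(0.000294965 + 0.000079782) = √0.000374747 = 0.019358.
For 90% confidence, z* = 1.645. Margin = 1.645·0.019358 = 0.03184.
So the interval runs from -0.6570 to -0.5933.

(-0.6570, -0.5933)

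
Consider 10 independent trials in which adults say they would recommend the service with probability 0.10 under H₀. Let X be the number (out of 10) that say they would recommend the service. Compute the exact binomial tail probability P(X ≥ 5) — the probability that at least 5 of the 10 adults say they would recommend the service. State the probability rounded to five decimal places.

X ~ Binomial(n=10, p=0.10).
P(X ≥ 5) = Σ_{j=5}^{10} C(10,j)·0.10^j·0.90^{10−j}.
= 0.001488 + 0.000138 + 0.000009 + 0.000000 + 0.000000 + 0.000000 = 0.00163.

P = 0.00163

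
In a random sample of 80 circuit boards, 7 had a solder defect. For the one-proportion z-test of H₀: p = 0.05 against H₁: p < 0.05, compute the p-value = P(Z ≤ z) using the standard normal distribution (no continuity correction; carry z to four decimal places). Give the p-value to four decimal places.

p̂ = 7/80 = 0.08750.
SE₀ = √(0.05·0.95/80) = 0.024367.
z = (p̂ − p₀)/SE = (7/80 − 0.05)/0.024367 ≈ 1.5390.
From the standard normal, P(Z ≤ z) = 0.9381.

p-value = 0.9381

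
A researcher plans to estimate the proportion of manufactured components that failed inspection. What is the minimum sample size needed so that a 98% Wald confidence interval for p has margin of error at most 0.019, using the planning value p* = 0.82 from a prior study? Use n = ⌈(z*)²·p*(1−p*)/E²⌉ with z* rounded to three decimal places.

For 98% confidence, z* = 2.326.
p*(1−p*) = 0.82·0.18 = 0.1476.
Required n before rounding: 5.410276 × 0.1476 / 0.019² = 2212.069.
⌈2212.069⌉ = 2213.

n = 2213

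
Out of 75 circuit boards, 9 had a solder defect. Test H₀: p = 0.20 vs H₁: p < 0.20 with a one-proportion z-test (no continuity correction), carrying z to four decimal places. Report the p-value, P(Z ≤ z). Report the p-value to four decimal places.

Sample proportion p̂ = 9/75 = 0.12000.
Under H₀, SE = √(p₀(1−p₀)/n) = √(0.20·0.80/75) = √0.002133333 = 0.046188.
z = (p̂ − p₀)/SE = (9/75 − 0.20)/0.046188 ≈ -1.7321.
p-value = P(Z ≤ z) with z = -1.7321 → 0.0416.

p-value = 0.0416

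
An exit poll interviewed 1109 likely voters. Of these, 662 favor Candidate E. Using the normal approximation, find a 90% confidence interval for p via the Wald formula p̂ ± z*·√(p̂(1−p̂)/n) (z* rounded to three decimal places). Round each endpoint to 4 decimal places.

(0.5727, 0.6212)

p̂ = 662/1109 = 0.59693.
Standard error of p̂: √(0.240604/1109) = √0.000216956 = 0.014729.
The 90% critical value is z* = 1.645.
Margin = 1.645·0.014729 = 0.02423.
CI: 0.59693 ± 0.02423 = (0.5727, 0.6212).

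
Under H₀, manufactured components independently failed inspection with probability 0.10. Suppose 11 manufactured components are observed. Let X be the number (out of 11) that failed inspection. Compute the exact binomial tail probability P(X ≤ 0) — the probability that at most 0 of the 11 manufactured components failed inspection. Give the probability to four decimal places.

P = 0.3138

X ~ Binomial(n=11, p=0.10).
P(X ≤ 0) = C(11,0)·0.10^0·0.90^11.
= 0.313811 = 0.3138.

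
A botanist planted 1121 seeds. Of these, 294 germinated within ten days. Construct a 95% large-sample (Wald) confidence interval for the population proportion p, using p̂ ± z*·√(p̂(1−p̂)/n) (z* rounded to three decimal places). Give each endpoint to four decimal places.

(0.2365, 0.2880)

p̂ = 294/1121 = 0.26227.
Standard error of p̂: √(0.193482/1121) = √0.000172598 = 0.013138.
z* = 1.960 at the 95% level.
Margin of error: 1.960 × 0.013138 = 0.02575.
So the interval runs from 0.2365 to 0.2880.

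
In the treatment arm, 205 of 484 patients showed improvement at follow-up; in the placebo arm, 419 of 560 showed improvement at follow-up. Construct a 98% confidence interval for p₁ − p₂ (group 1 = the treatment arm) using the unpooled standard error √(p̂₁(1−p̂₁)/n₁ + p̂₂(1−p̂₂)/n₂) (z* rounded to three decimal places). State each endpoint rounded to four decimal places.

p̂₁ = 205/484 = 0.42355, p̂₂ = 419/560 = 0.74821; p̂₁ − p̂₂ = -0.32466.
Unpooled SE = √(p̂₁(1−p̂₁)/n₁ + p̂₂(1−p̂₂)/n₂) = √(0.000504454 + 0.000336410) = 0.028998.
The 98% critical value is z* = 2.326. Margin of error = 0.06745.
CI: -0.32466 ± 0.06745 = (-0.3921, -0.2572).

(-0.3921, -0.2572)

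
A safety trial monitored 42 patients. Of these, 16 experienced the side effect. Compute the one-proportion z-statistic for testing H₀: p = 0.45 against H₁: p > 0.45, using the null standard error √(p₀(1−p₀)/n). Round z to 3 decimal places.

z = -0.899

With x = 16 successes in n = 42, p̂ = 0.38095.
SE₀ = √(0.45·0.55/42) = 0.076765.
Test statistic: z = -0.06905/0.076765 = -0.899.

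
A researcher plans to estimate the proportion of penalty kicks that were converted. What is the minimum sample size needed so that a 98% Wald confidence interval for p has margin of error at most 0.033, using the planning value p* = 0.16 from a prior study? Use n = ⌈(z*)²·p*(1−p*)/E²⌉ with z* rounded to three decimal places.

For 98% confidence, z* = 2.326.
p*(1−p*) = 0.1344.
(z*)²·p*(1−p*)/E² = 5.410276·0.1344/0.001089 = 667.715.
⌈667.715⌉ = 668.

n = 668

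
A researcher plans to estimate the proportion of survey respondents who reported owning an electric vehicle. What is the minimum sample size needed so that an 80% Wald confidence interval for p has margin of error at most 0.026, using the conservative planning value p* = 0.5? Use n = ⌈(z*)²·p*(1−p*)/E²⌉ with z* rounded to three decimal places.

n = 608

The 80% critical value is z* = 1.282.
p*(1−p*) = 0.50·0.50 = 0.2500.
Required n before rounding: 1.643524 × 0.2500 / 0.026² = 607.812.
Rounding up, n = 608.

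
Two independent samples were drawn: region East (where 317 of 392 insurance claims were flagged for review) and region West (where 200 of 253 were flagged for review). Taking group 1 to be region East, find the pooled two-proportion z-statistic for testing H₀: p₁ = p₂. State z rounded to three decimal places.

z = 0.565

p̂₁ = 317/392 = 0.80867, p̂₂ = 200/253 = 0.79051.
Pooling: p̂ = 517/645 = 0.80155.
SE = √[p̂(1−p̂)(1/n₁+1/n₂)] = √[0.80155·0.19845·(1/392+1/253)] ≈ 0.032164.
z = (p̂₁ − p̂₂)/SE = (0.80867 − 0.79051)/0.032164 = 0.01816/0.032164 = 0.565.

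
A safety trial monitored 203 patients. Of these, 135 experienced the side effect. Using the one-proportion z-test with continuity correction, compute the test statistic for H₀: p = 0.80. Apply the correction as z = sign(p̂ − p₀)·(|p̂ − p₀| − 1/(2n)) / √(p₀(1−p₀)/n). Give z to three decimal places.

z = -4.720

p̂ = 135/203 = 0.66502. p̂ − p₀ = -0.134975.
Continuity correction 1/(2n) = 1/406 = 0.002463.
Corrected numerator: |-0.134975| − 0.002463 = 0.132512.
Under H₀, SE = √(p₀(1−p₀)/n) = √(0.80·0.20/203) = √0.000788177 = 0.028074.
z = −0.132512/0.028074 = -4.720.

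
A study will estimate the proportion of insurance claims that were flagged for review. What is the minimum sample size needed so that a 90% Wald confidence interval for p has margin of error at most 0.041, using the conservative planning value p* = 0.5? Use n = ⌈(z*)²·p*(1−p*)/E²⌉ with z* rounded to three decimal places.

z* = 1.645 at the 90% level.
p*(1−p*) = 0.50·0.50 = 0.2500.
(z*)²·p*(1−p*)/E² = 2.706025·0.2500/0.001681 = 402.443.
⌈402.443⌉ = 403.

n = 403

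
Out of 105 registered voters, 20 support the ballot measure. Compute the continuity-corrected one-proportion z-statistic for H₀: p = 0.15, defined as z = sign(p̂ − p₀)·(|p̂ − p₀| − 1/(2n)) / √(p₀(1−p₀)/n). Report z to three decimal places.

With x = 20 successes in n = 105, p̂ = 0.19048. p̂ − p₀ = 0.040476.
1/(2n) = 0.004762.
Corrected numerator: |0.040476| − 0.004762 = 0.035714.
Null standard error: √(0.15·0.85/105) = √0.001214286 = 0.034847.
z = +0.035714/0.034847 = 1.025.

z = 1.025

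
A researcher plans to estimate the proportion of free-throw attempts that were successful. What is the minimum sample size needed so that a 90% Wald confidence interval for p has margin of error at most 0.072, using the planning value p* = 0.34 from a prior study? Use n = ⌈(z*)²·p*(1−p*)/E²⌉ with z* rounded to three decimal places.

n = 118

The 90% critical value is z* = 1.645.
p*(1−p*) = 0.34·0.66 = 0.2244.
Required n before rounding: 2.706025 × 0.2244 / 0.072² = 117.136.
Rounding up, n = 118.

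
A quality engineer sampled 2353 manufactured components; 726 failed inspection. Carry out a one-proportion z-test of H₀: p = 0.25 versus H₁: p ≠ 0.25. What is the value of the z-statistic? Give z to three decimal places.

z = 6.558

Sample proportion p̂ = 726/2353 = 0.30854.
Under H₀, SE = √(p₀(1−p₀)/n) = √(0.25·0.75/2353) = √0.000079686 = 0.008927.
Test statistic: z = 0.05854/0.008927 = 6.558.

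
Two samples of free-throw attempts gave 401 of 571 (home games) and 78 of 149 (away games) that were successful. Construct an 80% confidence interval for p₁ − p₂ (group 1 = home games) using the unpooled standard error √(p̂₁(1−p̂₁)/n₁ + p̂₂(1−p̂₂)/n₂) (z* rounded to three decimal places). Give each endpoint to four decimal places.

(0.1209, 0.2367)

p̂₁ = 0.70228, p̂₂ = 0.52349, so the observed difference is 0.17879.
SE = √(0.000366172 + 0.001674149) = √0.002040321 = 0.045170.
z* = 1.282 at the 80% level. Margin of error = 0.05791.
CI: 0.17879 ± 0.05791 = (0.1209, 0.2367).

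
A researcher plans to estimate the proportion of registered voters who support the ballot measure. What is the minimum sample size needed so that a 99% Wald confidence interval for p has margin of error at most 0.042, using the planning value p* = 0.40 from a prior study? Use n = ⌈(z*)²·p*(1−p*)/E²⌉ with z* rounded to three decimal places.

z* = 2.576 at the 99% level.
p*(1−p*) = 0.40·0.60 = 0.2400.
(z*)²·p*(1−p*)/E² = 6.635776·0.2400/0.001764 = 902.827.
Rounding up, n = 903.

n = 903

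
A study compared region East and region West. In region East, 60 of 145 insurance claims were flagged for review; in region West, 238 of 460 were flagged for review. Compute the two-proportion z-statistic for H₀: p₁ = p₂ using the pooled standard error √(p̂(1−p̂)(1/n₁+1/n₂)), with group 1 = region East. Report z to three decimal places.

z = -2.176

Sample proportions: p̂₁ = 60/145 = 0.41379 and p̂₂ = 238/460 = 0.51739.
Pooling: p̂ = 298/605 = 0.49256.
SE = √[p̂(1−p̂)(1/n₁+1/n₂)] = √[0.49256·0.50744·(1/145+1/460)] ≈ 0.047614.
z = -0.10360/0.047614 = -2.176.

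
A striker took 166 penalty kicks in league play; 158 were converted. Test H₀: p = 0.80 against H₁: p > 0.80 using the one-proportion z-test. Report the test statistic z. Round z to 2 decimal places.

z = 4.89

The sample proportion is 158/166 = 0.95181.
Null standard error: √(0.80·0.20/166) = √0.000963855 = 0.031046.
Test statistic: z = 0.15181/0.031046 = 4.89.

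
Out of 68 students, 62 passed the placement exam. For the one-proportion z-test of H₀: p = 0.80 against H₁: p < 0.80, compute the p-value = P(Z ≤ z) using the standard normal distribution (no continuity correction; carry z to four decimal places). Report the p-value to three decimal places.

p-value = 0.989

Sample proportion p̂ = 62/68 = 0.91176.
Under H₀, SE = √(p₀(1−p₀)/n) = √(0.80·0.20/68) = √0.002352941 = 0.048507.
z = (p̂ − p₀)/SE = (62/68 − 0.80)/0.048507 ≈ 2.3041.
p-value = P(Z ≤ z) with z = 2.3041 → 0.989.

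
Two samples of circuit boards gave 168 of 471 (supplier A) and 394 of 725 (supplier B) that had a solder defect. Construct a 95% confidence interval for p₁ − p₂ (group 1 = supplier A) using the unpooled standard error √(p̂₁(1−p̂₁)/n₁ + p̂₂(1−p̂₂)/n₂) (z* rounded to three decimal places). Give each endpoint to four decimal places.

(-0.2432, -0.1303)

p̂₁ = 0.35669, p̂₂ = 0.54345, so the observed difference is -0.18676.
SE = √(0.000487180 + 0.000342224) = √0.000829404 = 0.028799.
The 95% critical value is z* = 1.960. Margin of error = 0.05645.
So the interval runs from -0.2432 to -0.1303.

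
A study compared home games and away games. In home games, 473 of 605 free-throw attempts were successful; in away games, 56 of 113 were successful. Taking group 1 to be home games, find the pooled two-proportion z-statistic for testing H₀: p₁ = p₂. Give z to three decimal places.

Sample proportions: p̂₁ = 473/605 = 0.78182 and p̂₂ = 56/113 = 0.49558.
Pooling: p̂ = 529/718 = 0.73677.
Pooled SE = √[0.1939405·0.01050245] ≈ 0.045131.
z = 0.28624/0.045131 = 6.342.

z = 6.342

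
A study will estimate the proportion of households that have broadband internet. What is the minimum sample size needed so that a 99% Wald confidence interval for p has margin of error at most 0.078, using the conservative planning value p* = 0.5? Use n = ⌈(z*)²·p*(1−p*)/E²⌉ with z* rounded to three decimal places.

The 99% critical value is z* = 2.576.
p*(1−p*) = 0.2500.
(z*)²·p*(1−p*)/E² = 6.635776·0.2500/0.006084 = 272.673.
⌈272.673⌉ = 273.

n = 273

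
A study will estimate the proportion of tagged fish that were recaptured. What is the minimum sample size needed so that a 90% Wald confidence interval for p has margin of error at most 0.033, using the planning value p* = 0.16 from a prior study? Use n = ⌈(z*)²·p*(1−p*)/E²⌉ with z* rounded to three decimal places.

n = 334

z* = 1.645 at the 90% level.
p*(1−p*) = 0.1344.
(z*)²·p*(1−p*)/E² = 2.706025·0.1344/0.001089 = 333.967.
Rounding up, n = 334.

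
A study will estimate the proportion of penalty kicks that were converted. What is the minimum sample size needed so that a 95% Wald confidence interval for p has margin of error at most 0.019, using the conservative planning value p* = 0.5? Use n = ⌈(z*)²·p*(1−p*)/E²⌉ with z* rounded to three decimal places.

n = 2661

z* = 1.960 at the 95% level.
p*(1−p*) = 0.2500.
(z*)²·p*(1−p*)/E² = 3.841600·0.2500/0.000361 = 2660.388.
⌈2660.388⌉ = 2661.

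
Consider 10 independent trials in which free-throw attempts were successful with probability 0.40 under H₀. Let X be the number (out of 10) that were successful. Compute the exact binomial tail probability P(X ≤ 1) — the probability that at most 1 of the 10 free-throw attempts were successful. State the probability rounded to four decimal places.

P = 0.0464

X is binomial with n = 10 and p = 0.40.
P(X ≤ 1) = C(10,0)·0.40^0·0.60^10 + C(10,1)·0.40^1·0.60^9.
= 0.006047 + 0.040311 = 0.0464.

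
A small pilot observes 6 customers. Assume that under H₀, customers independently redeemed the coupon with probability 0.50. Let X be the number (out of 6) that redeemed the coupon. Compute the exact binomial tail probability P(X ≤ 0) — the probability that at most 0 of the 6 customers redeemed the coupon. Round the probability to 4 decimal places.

X ~ Binomial(n=6, p=0.50).
P(X ≤ 0) = C(6,0)·0.50^0·0.50^6.
= 0.015625 = 0.0156.

P = 0.0156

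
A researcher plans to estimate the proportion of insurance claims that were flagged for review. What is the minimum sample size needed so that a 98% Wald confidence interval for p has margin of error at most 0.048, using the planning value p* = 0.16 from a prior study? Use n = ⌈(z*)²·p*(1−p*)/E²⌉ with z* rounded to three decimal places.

n = 316

For 98% confidence, z* = 2.326.
p*(1−p*) = 0.1344.
(z*)²·p*(1−p*)/E² = 5.410276·0.1344/0.002304 = 315.599.
Rounding up, n = 316.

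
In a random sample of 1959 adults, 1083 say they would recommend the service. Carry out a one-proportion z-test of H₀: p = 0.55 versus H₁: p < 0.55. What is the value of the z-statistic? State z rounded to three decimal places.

z = 0.252

With x = 1083 successes in n = 1959, p̂ = 0.55283.
Null standard error: √(0.55·0.45/1959) = √0.000126340 = 0.011240.
Test statistic: z = 0.00283/0.011240 = 0.252.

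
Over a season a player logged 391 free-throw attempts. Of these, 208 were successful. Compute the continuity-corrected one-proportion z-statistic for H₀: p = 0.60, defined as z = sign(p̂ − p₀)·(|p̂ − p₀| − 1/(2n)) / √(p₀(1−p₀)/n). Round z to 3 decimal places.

z = -2.694

p̂ = 208/391 = 0.53197. p̂ − p₀ = -0.068031.
Continuity correction 1/(2n) = 1/782 = 0.001279.
Corrected numerator: |-0.068031| − 0.001279 = 0.066752.
Under H₀, SE = √(p₀(1−p₀)/n) = √(0.60·0.40/391) = √0.000613811 = 0.024775.
z = −0.066752/0.024775 = -2.694.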